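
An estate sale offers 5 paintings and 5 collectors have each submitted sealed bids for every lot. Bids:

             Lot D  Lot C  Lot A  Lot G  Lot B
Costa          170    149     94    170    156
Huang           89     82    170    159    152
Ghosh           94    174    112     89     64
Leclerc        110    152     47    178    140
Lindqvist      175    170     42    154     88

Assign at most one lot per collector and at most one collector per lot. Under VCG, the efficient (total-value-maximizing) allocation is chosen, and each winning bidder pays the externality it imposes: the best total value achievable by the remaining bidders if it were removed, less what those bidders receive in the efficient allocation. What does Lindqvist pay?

Efficient allocation: Costa→Lot B ($156), Huang→Lot A ($170), Ghosh→Lot C ($174), Leclerc→Lot G ($178), Lindqvist→Lot D ($175); total welfare W = $853.
Lindqvist receives Lot D at value $175, so the others get W − 175 = $678.
Without Lindqvist: best allocation of the remaining 4 bidders over all 5 lots is Costa→Lot D ($170), Huang→Lot A ($170), Ghosh→Lot C ($174), Leclerc→Lot G ($178), total $692.
VCG payment = (others' best without Lindqvist) − (others' welfare with Lindqvist) = 692 − 678 = $14.

Lindqvist pays $14.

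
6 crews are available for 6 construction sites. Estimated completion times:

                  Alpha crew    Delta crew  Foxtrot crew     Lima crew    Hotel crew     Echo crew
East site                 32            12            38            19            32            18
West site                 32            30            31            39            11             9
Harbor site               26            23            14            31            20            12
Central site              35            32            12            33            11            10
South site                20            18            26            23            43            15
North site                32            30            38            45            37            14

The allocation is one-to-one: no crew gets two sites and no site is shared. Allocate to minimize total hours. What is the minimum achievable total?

Min total: 98 hours

This is a one-to-one assignment (minimum-cost bipartite matching).
Optimal: Alpha crew→Harbor site (26 hours), Delta crew→East site (12 hours), Foxtrot crew→Central site (12 hours), Lima crew→South site (23 hours), Hotel crew→West site (11 hours), Echo crew→North site (14 hours) — total 26+12+12+23+11+14 = 98 hours.
Next-best assignment: Alpha crew→South site, Delta crew→Harbor site, Foxtrot crew→Central site, Lima crew→East site, Hotel crew→West site, Echo crew→North site = 99 hours.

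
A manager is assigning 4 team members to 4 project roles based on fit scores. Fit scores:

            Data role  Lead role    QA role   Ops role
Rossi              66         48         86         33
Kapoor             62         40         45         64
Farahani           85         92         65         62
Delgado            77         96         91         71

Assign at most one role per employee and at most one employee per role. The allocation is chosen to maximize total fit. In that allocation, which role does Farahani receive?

Optimal: Rossi→QA role (86 pts), Kapoor→Ops role (64 pts), Farahani→Data role (85 pts), Delgado→Lead role (96 pts) — total 86+64+85+96 = 331 pts.
Row-greedy (each employee in turn takes its best remaining role) gives 319 pts, worse by 12.
Next-best assignment: Rossi→QA role, Kapoor→Ops role, Farahani→Lead role, Delgado→Data role = 319 pts.
Farahani's own top role is Lead role (92 pts), but forcing Farahani→Lead role and reassigning the rest optimally gives only 319 pts — worse by 12.

Farahani receives Data role.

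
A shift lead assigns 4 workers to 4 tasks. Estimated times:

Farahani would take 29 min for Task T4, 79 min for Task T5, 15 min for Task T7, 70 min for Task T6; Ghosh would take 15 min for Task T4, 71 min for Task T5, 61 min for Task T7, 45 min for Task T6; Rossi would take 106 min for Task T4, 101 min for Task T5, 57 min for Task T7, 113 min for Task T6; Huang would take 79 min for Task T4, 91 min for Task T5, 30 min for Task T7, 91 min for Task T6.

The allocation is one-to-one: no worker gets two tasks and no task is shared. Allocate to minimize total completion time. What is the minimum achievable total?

Min total: 205 min

This is the linear assignment problem.
Optimal: Farahani→Task T4 (29 min), Ghosh→Task T6 (45 min), Rossi→Task T5 (101 min), Huang→Task T7 (30 min) — total 29+45+101+30 = 205 min.
Min-entry greedy (repeatedly take the single cheapest remaining cell) gives 234 min, worse by 29.
Next-best assignment: Farahani→Task T6, Ghosh→Task T4, Rossi→Task T5, Huang→Task T7 = 216 min.
Swapping Ghosh↔Farahani (Ghosh→Task T4 15 min, Farahani→Task T6 70 min) adds 11.
Every other assignment is strictly worse.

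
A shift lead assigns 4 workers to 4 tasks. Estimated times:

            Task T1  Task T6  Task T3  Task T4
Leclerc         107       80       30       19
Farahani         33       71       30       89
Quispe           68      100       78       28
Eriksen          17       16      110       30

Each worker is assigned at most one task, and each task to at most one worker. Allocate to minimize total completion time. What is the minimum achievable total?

This is a one-to-one assignment (minimum-cost bipartite matching).
Optimal: Leclerc→Task T3 (30 min), Farahani→Task T1 (33 min), Quispe→Task T4 (28 min), Eriksen→Task T6 (16 min) — total 30+33+28+16 = 107 min.
Column-greedy (each task in turn goes to its cheapest remaining worker) gives 146 min, worse by 39.
Swapping Eriksen↔Quispe (Eriksen→Task T4 30 min, Quispe→Task T6 100 min) adds 86.

Min total: 107 min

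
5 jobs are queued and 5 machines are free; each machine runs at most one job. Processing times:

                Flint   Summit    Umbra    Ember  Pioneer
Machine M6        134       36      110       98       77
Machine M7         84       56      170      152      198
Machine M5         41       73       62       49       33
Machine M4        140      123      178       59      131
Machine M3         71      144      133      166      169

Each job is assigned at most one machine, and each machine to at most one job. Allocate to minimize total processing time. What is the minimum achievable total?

Minimum total: 325 min

Treat this as an assignment problem: match each job to one machine.
Optimal: Flint→Machine M3 (71 min), Summit→Machine M7 (56 min), Umbra→Machine M5 (62 min), Ember→Machine M4 (59 min), Pioneer→Machine M6 (77 min) — total 71+56+62+59+77 = 325 min.
Column-greedy (each machine in turn goes to its cheapest remaining job) gives 345 min, worse by 20.
Swapping Flint↔Summit (Flint→Machine M7 84 min, Summit→Machine M3 144 min) adds 101.
Every other assignment is strictly worse.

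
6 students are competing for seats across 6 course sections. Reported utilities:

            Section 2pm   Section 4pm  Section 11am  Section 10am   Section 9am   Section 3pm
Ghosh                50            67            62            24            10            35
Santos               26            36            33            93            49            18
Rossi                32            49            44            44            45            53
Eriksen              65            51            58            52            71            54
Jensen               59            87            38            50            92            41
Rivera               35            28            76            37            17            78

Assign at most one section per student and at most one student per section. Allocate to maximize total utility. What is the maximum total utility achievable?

Maximum total: 446 points

Optimal: Ghosh→Section 4pm (67 points), Santos→Section 10am (93 points), Rossi→Section 3pm (53 points), Eriksen→Section 2pm (65 points), Jensen→Section 9am (92 points), Rivera→Section 11am (76 points) — total 67+93+53+65+92+76 = 446 points.
Swapping Ghosh↔Rossi (Ghosh→Section 3pm 35 points, Rossi→Section 4pm 49 points) loses 36.
Every other assignment is strictly worse.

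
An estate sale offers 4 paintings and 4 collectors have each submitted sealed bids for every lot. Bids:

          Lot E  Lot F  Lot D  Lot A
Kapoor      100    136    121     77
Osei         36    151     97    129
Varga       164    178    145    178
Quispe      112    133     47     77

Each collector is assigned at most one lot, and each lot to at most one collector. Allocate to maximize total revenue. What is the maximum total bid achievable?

Optimal: Kapoor→Lot D ($121), Osei→Lot F ($151), Varga→Lot A ($178), Quispe→Lot E ($112) — total 121+151+178+112 = $562.
Row-greedy (each collector in turn takes its best remaining lot) gives $476, worse by 86.
Next-best assignment: Kapoor→Lot D, Osei→Lot A, Varga→Lot E, Quispe→Lot F = $547.
Checked against all permutations: $562 is optimal.

Max total: $562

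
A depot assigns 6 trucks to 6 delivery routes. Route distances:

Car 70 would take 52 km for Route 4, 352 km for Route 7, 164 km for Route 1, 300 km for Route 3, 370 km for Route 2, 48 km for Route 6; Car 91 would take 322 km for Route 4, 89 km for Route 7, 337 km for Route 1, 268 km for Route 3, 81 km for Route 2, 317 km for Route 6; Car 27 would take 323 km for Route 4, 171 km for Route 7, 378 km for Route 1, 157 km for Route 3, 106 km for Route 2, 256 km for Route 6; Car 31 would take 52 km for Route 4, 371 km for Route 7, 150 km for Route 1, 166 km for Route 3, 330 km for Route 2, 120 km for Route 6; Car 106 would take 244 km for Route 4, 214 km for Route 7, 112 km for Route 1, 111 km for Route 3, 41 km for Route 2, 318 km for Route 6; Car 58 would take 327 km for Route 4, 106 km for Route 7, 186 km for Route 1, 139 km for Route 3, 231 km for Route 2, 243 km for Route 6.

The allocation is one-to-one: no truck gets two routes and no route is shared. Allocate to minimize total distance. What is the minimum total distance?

Min total: 546 km

Optimal: Car 70→Route 6 (48 km), Car 91→Route 7 (89 km), Car 27→Route 2 (106 km), Car 31→Route 4 (52 km), Car 106→Route 1 (112 km), Car 58→Route 3 (139 km) — total 48+89+106+52+112+139 = 546 km.
Column-greedy (each route in turn goes to its cheapest remaining truck) gives 618 km, worse by 72.
Checked against all permutations: 546 km is optimal.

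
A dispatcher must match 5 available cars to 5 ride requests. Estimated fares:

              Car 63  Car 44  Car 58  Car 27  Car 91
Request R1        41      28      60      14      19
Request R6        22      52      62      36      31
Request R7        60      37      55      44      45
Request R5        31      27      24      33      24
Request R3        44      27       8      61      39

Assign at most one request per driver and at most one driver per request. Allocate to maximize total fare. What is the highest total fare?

Max total: $257

Optimal: Car 63→Request R7 ($60), Car 44→Request R6 ($52), Car 58→Request R1 ($60), Car 27→Request R3 ($61), Car 91→Request R5 ($24) — total 60+52+60+61+24 = $257.
Max-entry greedy (repeatedly take the single best remaining cell) gives $235, worse by 22.
Checked against all permutations: $257 is optimal.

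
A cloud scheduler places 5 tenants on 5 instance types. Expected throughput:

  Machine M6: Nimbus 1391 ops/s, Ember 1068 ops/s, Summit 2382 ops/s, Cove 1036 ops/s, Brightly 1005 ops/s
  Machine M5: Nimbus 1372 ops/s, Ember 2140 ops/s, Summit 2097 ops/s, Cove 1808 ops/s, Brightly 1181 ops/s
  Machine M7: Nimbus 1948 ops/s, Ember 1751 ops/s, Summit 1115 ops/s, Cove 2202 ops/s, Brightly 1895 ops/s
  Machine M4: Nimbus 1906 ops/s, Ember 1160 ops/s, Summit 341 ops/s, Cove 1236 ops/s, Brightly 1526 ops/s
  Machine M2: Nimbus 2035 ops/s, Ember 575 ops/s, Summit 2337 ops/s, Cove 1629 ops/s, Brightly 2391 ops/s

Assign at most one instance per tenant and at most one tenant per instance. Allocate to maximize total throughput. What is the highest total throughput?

Optimal: Nimbus→Machine M4 (1906 ops/s), Ember→Machine M5 (2140 ops/s), Summit→Machine M6 (2382 ops/s), Cove→Machine M7 (2202 ops/s), Brightly→Machine M2 (2391 ops/s) — total 1906+2140+2382+2202+2391 = 11021 ops/s.
Row-greedy (each tenant in turn takes its best remaining instance) gives 10285 ops/s, worse by 736.
Next-best assignment: Nimbus→Machine M2, Ember→Machine M5, Summit→Machine M6, Cove→Machine M7, Brightly→Machine M4 = 10285 ops/s.
No other one-to-one assignment exceeds 11021 ops/s.

Maximum total: 11021 ops/s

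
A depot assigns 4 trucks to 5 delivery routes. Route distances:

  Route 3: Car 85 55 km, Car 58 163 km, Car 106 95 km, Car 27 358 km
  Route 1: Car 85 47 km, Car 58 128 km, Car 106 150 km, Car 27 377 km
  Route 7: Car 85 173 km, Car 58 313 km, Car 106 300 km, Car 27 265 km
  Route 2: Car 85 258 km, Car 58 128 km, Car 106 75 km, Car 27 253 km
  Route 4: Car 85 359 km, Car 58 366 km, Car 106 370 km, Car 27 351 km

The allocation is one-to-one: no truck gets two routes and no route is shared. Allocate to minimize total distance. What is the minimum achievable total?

Minimum total: 523 km

Optimal: Car 85→Route 3 (55 km), Car 58→Route 1 (128 km), Car 106→Route 2 (75 km), Car 27→Route 7 (265 km) — total 55+128+75+265 = 523 km.
Min-entry greedy (repeatedly take the single cheapest remaining cell) gives 550 km, worse by 27.
Swapping Car 58↔Car 85 (Car 58→Route 3 163 km, Car 85→Route 1 47 km) adds 27.
No other one-to-one assignment undercuts 523 km.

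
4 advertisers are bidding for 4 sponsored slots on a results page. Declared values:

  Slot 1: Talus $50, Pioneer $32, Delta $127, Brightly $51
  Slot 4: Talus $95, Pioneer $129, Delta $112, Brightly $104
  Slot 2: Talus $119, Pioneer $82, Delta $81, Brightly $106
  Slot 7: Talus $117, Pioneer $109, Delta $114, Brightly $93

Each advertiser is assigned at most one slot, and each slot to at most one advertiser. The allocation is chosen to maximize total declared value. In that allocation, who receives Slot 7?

Optimal: Talus→Slot 7 ($117), Pioneer→Slot 4 ($129), Delta→Slot 1 ($127), Brightly→Slot 2 ($106) — total 117+129+127+106 = $479.
Next-best assignment: Talus→Slot 2, Pioneer→Slot 4, Delta→Slot 1, Brightly→Slot 7 = $468.
Every other assignment is strictly worse.
Talus's own top slot is Slot 2 ($119), but forcing Talus→Slot 2 and reassigning the rest optimally gives only $468 — worse by 11.

Talus receives Slot 7.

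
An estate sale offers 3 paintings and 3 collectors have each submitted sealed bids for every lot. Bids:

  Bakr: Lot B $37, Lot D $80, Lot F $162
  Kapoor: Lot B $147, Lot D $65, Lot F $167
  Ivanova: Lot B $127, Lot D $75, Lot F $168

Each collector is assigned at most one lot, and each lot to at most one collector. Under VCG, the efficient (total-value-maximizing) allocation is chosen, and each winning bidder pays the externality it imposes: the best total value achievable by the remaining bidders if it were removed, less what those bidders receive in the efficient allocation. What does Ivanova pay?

Ivanova pays $82.

Efficient allocation: Bakr→Lot D ($80), Kapoor→Lot B ($147), Ivanova→Lot F ($168); total welfare W = $395.
Ivanova receives Lot F at value $168, so the others get W − 168 = $227.
Without Ivanova: best allocation of the remaining 2 bidders over all 3 lots is Bakr→Lot F ($162), Kapoor→Lot B ($147), total $309.
VCG payment = (others' best without Ivanova) − (others' welfare with Ivanova) = 309 − 227 = $82.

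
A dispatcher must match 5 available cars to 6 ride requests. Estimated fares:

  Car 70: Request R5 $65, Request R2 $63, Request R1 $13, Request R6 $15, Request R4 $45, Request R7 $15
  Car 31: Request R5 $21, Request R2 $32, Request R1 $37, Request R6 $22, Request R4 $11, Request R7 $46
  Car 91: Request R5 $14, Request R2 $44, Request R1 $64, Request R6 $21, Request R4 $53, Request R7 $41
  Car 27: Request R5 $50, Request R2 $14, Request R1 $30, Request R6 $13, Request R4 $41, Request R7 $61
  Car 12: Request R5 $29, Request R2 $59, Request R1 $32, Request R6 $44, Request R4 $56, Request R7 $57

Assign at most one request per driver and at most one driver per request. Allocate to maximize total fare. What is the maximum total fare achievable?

Max total: $279

This is the linear assignment problem.
Optimal: Car 70→Request R2 ($63), Car 31→Request R7 ($46), Car 91→Request R1 ($64), Car 27→Request R5 ($50), Car 12→Request R4 ($56) — total 63+46+64+50+56 = $279.
Swapping Car 27↔Car 12 (Car 27→Request R4 $41, Car 12→Request R5 $29) loses 36.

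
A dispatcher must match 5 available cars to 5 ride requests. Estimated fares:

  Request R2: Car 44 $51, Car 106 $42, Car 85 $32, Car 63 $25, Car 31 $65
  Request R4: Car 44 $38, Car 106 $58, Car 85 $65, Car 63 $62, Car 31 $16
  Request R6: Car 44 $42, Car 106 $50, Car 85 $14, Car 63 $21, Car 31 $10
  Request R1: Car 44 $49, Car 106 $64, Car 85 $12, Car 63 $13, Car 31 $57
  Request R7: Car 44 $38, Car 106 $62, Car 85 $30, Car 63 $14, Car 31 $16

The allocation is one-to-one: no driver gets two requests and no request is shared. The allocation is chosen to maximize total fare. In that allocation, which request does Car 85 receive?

Treat this as an assignment problem: match each driver to one request.
Optimal: Car 44→Request R6 ($42), Car 106→Request R1 ($64), Car 85→Request R7 ($30), Car 63→Request R4 ($62), Car 31→Request R2 ($65) — total 42+64+30+62+65 = $263.
Row-greedy (each driver in turn takes its best remaining request) gives $217, worse by 46.
Next-best assignment: Car 44→Request R1, Car 106→Request R7, Car 85→Request R4, Car 63→Request R6, Car 31→Request R2 = $262.
Car 85's own top request is Request R4 ($65), but forcing Car 85→Request R4 and reassigning the rest optimally gives only $262 — worse by 1.

Car 85 receives Request R7.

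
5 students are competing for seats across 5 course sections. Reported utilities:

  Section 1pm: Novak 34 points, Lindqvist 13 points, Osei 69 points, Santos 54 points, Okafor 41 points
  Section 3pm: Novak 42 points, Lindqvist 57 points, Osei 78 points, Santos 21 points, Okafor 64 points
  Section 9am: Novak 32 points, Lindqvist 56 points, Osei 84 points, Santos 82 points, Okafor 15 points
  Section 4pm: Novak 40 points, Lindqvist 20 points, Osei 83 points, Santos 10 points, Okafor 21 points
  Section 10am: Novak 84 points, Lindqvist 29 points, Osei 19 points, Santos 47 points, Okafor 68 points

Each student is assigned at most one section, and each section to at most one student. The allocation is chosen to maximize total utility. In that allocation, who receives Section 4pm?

Osei receives Section 4pm.

Treat this as an assignment problem: match each student to one section.
Optimal: Novak→Section 10am (84 points), Lindqvist→Section 3pm (57 points), Osei→Section 4pm (83 points), Santos→Section 9am (82 points), Okafor→Section 1pm (41 points) — total 84+57+83+82+41 = 347 points.
Column-greedy (each section in turn goes to its best remaining student) gives 284 points, worse by 63.
Next-best assignment: Novak→Section 10am, Lindqvist→Section 9am, Osei→Section 4pm, Santos→Section 1pm, Okafor→Section 3pm = 341 points.
Swapping Osei↔Okafor (Osei→Section 1pm 69 points, Okafor→Section 4pm 21 points) loses 34.
Osei's own top section is Section 9am (84 points), but forcing Osei→Section 9am and reassigning the rest optimally gives only 306 points — worse by 41.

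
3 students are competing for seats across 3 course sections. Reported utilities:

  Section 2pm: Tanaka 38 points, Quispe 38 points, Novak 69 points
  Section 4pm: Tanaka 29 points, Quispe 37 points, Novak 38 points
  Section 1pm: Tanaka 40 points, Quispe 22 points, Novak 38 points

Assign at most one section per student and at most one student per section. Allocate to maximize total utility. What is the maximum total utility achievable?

Maximum total: 146 points

This is a one-to-one assignment (maximum-weight bipartite matching).
Optimal: Tanaka→Section 1pm (40 points), Quispe→Section 4pm (37 points), Novak→Section 2pm (69 points) — total 40+37+69 = 146 points.
Row-greedy (each student in turn takes its best remaining section) gives 116 points, worse by 30.
Next-best assignment: Tanaka→Section 4pm, Quispe→Section 1pm, Novak→Section 2pm = 120 points.
Every other assignment is strictly worse.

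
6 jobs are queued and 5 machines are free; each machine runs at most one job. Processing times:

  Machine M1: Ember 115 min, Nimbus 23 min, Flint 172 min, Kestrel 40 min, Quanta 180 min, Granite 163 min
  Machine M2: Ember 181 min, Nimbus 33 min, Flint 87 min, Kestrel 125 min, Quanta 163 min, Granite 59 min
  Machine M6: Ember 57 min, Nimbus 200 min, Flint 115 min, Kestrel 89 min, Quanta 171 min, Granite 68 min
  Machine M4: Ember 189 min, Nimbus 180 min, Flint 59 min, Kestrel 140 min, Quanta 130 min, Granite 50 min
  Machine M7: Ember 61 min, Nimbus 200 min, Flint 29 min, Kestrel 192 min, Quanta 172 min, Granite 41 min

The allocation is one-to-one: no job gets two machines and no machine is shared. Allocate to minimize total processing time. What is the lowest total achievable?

Optimal: Kestrel→Machine M1 (40 min), Nimbus→Machine M2 (33 min), Ember→Machine M6 (57 min), Granite→Machine M4 (50 min), Flint→Machine M7 (29 min) — total 40+33+57+50+29 = 209 min.
Column-greedy (each machine in turn goes to its cheapest remaining job) gives 370 min, worse by 161.
Next-best assignment: Kestrel→Machine M1, Nimbus→Machine M2, Ember→Machine M6, Flint→Machine M4, Granite→Machine M7 = 230 min.
No other one-to-one assignment undercuts 209 min.

Minimum total: 209 min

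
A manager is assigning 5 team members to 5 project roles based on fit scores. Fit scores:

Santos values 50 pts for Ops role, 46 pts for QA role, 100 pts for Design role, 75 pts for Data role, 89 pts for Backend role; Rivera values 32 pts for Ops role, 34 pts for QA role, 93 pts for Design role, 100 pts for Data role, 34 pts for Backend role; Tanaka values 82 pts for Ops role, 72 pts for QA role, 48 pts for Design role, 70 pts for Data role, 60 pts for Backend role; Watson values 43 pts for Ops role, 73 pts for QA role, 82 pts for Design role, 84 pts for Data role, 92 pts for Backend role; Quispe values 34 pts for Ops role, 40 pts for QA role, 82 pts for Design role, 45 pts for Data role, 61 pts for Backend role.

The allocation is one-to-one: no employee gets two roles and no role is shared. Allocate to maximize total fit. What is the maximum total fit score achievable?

Optimal: Santos→Backend role (89 pts), Rivera→Data role (100 pts), Tanaka→Ops role (82 pts), Watson→QA role (73 pts), Quispe→Design role (82 pts) — total 89+100+82+73+82 = 426 pts.
Row-greedy (each employee in turn takes its best remaining role) gives 414 pts, worse by 12.
Next-best assignment: Santos→Design role, Rivera→Data role, Tanaka→Ops role, Watson→QA role, Quispe→Backend role = 416 pts.

Maximum total: 426 pts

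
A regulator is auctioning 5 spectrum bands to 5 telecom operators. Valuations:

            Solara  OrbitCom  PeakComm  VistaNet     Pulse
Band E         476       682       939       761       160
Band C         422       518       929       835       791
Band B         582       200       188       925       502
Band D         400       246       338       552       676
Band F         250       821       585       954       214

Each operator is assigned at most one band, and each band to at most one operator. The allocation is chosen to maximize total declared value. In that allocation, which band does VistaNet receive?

Optimal: Solara→Band D ($400M), OrbitCom→Band F ($821M), PeakComm→Band E ($939M), VistaNet→Band B ($925M), Pulse→Band C ($791M) — total 400+821+939+925+791 = $3876M.
Row-greedy (each operator in turn takes its best remaining band) gives $3853M, worse by 23.
Swapping VistaNet↔OrbitCom (VistaNet→Band F $954M, OrbitCom→Band B $200M) loses 592.
VistaNet's own top band is Band F ($954M), but forcing VistaNet→Band F and reassigning the rest optimally gives only $3823M — worse by 53.

VistaNet receives Band B.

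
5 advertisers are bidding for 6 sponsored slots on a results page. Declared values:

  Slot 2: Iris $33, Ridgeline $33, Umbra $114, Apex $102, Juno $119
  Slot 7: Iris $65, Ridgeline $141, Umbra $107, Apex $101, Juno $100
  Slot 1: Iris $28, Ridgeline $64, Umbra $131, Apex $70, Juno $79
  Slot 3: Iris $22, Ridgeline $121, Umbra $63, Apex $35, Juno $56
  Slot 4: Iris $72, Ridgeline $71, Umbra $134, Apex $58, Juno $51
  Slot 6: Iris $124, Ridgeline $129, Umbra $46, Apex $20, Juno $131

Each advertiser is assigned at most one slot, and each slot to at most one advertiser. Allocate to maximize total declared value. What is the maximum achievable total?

This is a one-to-one assignment (maximum-weight bipartite matching).
Optimal: Iris→Slot 6 ($124), Ridgeline→Slot 3 ($121), Umbra→Slot 4 ($134), Apex→Slot 7 ($101), Juno→Slot 2 ($119) — total 124+121+134+101+119 = $599.
Row-greedy (each advertiser in turn takes its best remaining slot) gives $580, worse by 19.
Swapping Umbra↔Iris (Umbra→Slot 6 $46, Iris→Slot 4 $72) loses 140.

Max total: $599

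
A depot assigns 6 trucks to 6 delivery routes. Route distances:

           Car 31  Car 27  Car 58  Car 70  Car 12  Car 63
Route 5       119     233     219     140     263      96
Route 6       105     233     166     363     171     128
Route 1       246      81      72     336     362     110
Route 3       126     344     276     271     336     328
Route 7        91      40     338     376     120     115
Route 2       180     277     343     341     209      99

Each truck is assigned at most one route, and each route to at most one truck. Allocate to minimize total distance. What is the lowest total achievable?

Minimum total: 648 km

This is a one-to-one assignment (minimum-cost bipartite matching).
Optimal: Car 31→Route 3 (126 km), Car 27→Route 7 (40 km), Car 58→Route 1 (72 km), Car 70→Route 5 (140 km), Car 12→Route 6 (171 km), Car 63→Route 2 (99 km) — total 126+40+72+140+171+99 = 648 km.
Swapping Car 70↔Car 27 (Car 70→Route 7 376 km, Car 27→Route 5 233 km) adds 429.
Checked against all permutations: 648 km is optimal.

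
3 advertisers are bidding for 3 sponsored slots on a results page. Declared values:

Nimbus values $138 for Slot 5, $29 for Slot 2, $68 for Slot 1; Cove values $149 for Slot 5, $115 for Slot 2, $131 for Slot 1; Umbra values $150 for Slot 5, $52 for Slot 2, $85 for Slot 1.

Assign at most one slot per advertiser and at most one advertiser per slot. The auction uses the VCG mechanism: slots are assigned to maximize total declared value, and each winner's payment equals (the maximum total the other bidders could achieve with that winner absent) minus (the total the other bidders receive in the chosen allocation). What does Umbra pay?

Efficient allocation: Nimbus→Slot 5 ($138), Cove→Slot 2 ($115), Umbra→Slot 1 ($85); total welfare W = $338.
Umbra receives Slot 1 at value $85, so the others get W − 85 = $253.
Without Umbra: best allocation of the remaining 2 bidders over all 3 slots is Nimbus→Slot 5 ($138), Cove→Slot 1 ($131), total $269.
VCG payment = (others' best without Umbra) − (others' welfare with Umbra) = 269 − 253 = $16.

Umbra pays $16.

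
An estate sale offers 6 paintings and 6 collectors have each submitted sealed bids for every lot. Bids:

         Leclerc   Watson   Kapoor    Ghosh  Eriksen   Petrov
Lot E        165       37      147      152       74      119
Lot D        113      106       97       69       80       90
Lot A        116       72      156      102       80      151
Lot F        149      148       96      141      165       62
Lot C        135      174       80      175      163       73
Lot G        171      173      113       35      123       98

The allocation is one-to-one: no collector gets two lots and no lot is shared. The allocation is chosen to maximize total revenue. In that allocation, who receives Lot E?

Treat this as an assignment problem: match each collector to one lot.
Optimal: Leclerc→Lot E ($165), Watson→Lot G ($173), Kapoor→Lot D ($97), Ghosh→Lot C ($175), Eriksen→Lot F ($165), Petrov→Lot A ($151) — total 165+173+97+175+165+151 = $926.
Max-entry greedy (repeatedly take the single best remaining cell) gives $924, worse by 2.
Swapping Petrov↔Kapoor (Petrov→Lot D $90, Kapoor→Lot A $156) loses 2.
Leclerc's own top lot is Lot G ($171), but forcing Leclerc→Lot G and reassigning the rest optimally gives only $915 — worse by 11.

Leclerc receives Lot E.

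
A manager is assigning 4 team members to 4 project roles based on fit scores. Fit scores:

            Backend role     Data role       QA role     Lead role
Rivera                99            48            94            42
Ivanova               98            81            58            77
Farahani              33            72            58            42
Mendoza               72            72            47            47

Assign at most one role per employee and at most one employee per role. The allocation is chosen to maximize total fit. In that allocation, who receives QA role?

Rivera receives QA role.

Optimal: Rivera→QA role (94 pts), Ivanova→Lead role (77 pts), Farahani→Data role (72 pts), Mendoza→Backend role (72 pts) — total 94+77+72+72 = 315 pts.
Next-best assignment: Rivera→QA role, Ivanova→Backend role, Farahani→Data role, Mendoza→Lead role = 311 pts.
Swapping Ivanova↔Mendoza (Ivanova→Backend role 98 pts, Mendoza→Lead role 47 pts) loses 4.
Rivera's own top role is Backend role (99 pts), but forcing Rivera→Backend role and reassigning the rest optimally gives only 306 pts — worse by 9.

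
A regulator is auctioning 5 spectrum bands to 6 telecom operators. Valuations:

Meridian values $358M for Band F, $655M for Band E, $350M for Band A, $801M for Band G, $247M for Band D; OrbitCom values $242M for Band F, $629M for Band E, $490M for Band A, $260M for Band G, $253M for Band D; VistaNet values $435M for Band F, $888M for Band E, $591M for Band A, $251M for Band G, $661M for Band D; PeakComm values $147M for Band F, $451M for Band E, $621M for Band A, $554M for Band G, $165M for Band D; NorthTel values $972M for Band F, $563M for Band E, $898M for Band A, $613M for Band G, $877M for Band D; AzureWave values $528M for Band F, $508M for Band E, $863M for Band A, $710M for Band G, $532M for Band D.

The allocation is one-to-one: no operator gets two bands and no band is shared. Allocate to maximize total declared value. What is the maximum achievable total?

Max total: $3926M

Optimal: NorthTel→Band F ($972M), OrbitCom→Band E ($629M), AzureWave→Band A ($863M), Meridian→Band G ($801M), VistaNet→Band D ($661M) — total 972+629+863+801+661 = $3926M.
Max-entry greedy (repeatedly take the single best remaining cell) gives $3777M, worse by 149.
Swapping NorthTel↔VistaNet (NorthTel→Band D $877M, VistaNet→Band F $435M) loses 321.
Every other assignment is strictly worse.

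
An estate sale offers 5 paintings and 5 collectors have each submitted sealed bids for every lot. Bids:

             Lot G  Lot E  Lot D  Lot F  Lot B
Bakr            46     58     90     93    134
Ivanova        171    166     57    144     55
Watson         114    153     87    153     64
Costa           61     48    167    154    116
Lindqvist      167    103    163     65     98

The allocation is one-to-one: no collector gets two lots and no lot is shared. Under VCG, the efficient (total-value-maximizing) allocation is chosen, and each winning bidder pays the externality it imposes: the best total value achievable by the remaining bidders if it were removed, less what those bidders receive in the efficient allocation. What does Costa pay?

Costa pays $1.

Efficient allocation: Bakr→Lot B ($134), Ivanova→Lot E ($166), Watson→Lot F ($153), Costa→Lot D ($167), Lindqvist→Lot G ($167); total welfare W = $787.
Costa receives Lot D at value $167, so the others get W − 167 = $620.
Without Costa: best allocation of the remaining 4 bidders over all 5 lots is Bakr→Lot B ($134), Ivanova→Lot G ($171), Watson→Lot E ($153), Lindqvist→Lot D ($163), total $621.
VCG payment = (others' best without Costa) − (others' welfare with Costa) = 621 − 620 = $1.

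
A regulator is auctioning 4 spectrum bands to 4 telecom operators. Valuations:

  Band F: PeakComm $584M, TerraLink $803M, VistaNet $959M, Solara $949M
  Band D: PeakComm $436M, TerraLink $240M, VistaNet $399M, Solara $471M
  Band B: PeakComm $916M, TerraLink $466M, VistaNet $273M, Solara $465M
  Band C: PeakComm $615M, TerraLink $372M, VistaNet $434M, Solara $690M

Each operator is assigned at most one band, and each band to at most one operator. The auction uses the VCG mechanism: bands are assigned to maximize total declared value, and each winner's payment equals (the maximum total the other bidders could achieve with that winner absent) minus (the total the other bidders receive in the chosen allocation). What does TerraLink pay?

TerraLink pays $560M.

Efficient allocation: PeakComm→Band B ($916M), TerraLink→Band F ($803M), VistaNet→Band D ($399M), Solara→Band C ($690M); total welfare W = $2808M.
TerraLink receives Band F at value $803M, so the others get W − 803 = $2005M.
Without TerraLink: best allocation of the remaining 3 bidders over all 4 bands is PeakComm→Band B ($916M), VistaNet→Band F ($959M), Solara→Band C ($690M), total $2565M.
VCG payment = (others' best without TerraLink) − (others' welfare with TerraLink) = 2565 − 2005 = $560M.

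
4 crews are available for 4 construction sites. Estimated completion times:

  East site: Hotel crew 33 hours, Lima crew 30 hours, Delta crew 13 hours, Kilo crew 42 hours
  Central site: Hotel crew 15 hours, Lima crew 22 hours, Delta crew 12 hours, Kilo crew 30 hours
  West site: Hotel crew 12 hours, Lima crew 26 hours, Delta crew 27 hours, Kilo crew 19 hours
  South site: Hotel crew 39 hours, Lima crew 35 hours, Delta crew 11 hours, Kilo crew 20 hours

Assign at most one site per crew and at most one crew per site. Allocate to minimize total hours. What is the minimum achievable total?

This is a one-to-one assignment (minimum-cost bipartite matching).
Optimal: Hotel crew→West site (12 hours), Lima crew→Central site (22 hours), Delta crew→East site (13 hours), Kilo crew→South site (20 hours) — total 12+22+13+20 = 67 hours.
Column-greedy (each site in turn goes to its cheapest remaining crew) gives 82 hours, worse by 15.
Next-best assignment: Hotel crew→Central site, Lima crew→West site, Delta crew→East site, Kilo crew→South site = 74 hours.
Swapping Hotel crew↔Delta crew (Hotel crew→East site 33 hours, Delta crew→West site 27 hours) adds 35.
No other one-to-one assignment undercuts 67 hours.

Minimum total: 67 hours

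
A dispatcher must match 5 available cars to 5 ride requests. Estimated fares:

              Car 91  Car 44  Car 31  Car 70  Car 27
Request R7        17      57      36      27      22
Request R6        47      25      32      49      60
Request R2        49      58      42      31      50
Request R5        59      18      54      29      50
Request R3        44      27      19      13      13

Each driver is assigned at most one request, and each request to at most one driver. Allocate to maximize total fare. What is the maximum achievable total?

Maximum total: $254

Optimal: Car 91→Request R3 ($44), Car 44→Request R7 ($57), Car 31→Request R5 ($54), Car 70→Request R6 ($49), Car 27→Request R2 ($50) — total 44+57+54+49+50 = $254.
Column-greedy (each request in turn goes to its best remaining driver) gives $233, worse by 21.
No other one-to-one assignment exceeds $254.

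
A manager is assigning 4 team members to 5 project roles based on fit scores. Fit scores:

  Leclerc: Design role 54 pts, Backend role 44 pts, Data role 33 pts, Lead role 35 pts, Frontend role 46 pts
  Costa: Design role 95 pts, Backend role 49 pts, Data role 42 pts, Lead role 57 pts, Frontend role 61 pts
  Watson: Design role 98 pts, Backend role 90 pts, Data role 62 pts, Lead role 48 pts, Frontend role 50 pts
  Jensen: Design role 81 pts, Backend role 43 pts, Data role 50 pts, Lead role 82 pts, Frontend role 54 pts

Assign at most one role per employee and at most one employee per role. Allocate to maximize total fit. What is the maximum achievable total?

Maximum total: 313 pts

Optimal: Leclerc→Frontend role (46 pts), Costa→Design role (95 pts), Watson→Backend role (90 pts), Jensen→Lead role (82 pts) — total 46+95+90+82 = 313 pts.
Column-greedy (each role in turn goes to its best remaining employee) gives 232 pts, worse by 81.
Swapping Jensen↔Watson (Jensen→Backend role 43 pts, Watson→Lead role 48 pts) loses 81.
Every other assignment is strictly worse.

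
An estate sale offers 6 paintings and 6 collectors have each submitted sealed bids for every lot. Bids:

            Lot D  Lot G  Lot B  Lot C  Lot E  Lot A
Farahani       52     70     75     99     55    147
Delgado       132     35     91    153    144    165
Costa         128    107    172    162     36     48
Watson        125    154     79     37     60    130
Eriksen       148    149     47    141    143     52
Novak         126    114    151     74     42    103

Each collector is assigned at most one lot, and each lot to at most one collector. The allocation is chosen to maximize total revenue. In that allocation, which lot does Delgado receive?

Optimal: Farahani→Lot A ($147), Delgado→Lot E ($144), Costa→Lot C ($162), Watson→Lot G ($154), Eriksen→Lot D ($148), Novak→Lot B ($151) — total 147+144+162+154+148+151 = $906.
Max-entry greedy (repeatedly take the single best remaining cell) gives $780, worse by 126.
No other one-to-one assignment exceeds $906.
Delgado's own top lot is Lot A ($165), but forcing Delgado→Lot A and reassigning the rest optimally gives only $859 — worse by 47.

Delgado receives Lot E.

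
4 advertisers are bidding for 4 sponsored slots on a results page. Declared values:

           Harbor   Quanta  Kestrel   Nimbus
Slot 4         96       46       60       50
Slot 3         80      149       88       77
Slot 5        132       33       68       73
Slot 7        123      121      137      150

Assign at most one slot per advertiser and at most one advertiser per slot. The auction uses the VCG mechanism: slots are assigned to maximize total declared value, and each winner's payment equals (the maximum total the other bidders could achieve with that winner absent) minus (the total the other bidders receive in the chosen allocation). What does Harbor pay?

Efficient allocation: Harbor→Slot 5 ($132), Quanta→Slot 3 ($149), Kestrel→Slot 4 ($60), Nimbus→Slot 7 ($150); total welfare W = $491.
Harbor receives Slot 5 at value $132, so the others get W − 132 = $359.
Without Harbor: best allocation of the remaining 3 bidders over all 4 slots is Quanta→Slot 3 ($149), Kestrel→Slot 5 ($68), Nimbus→Slot 7 ($150), total $367.
VCG payment = (others' best without Harbor) − (others' welfare with Harbor) = 367 − 359 = $8.

Harbor pays $8.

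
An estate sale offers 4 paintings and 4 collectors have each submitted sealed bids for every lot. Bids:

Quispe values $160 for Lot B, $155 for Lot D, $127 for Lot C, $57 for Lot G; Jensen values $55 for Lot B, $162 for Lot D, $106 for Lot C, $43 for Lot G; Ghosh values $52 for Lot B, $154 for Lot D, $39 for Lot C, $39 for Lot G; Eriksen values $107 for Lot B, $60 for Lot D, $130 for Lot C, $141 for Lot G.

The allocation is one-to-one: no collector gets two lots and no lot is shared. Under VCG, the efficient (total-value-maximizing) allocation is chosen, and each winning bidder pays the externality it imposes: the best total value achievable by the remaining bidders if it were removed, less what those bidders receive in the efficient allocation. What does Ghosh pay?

Ghosh pays $56.

Efficient allocation: Quispe→Lot B ($160), Jensen→Lot C ($106), Ghosh→Lot D ($154), Eriksen→Lot G ($141); total welfare W = $561.
Ghosh receives Lot D at value $154, so the others get W − 154 = $407.
Without Ghosh: best allocation of the remaining 3 bidders over all 4 lots is Quispe→Lot B ($160), Jensen→Lot D ($162), Eriksen→Lot G ($141), total $463.
VCG payment = (others' best without Ghosh) − (others' welfare with Ghosh) = 463 − 407 = $56.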